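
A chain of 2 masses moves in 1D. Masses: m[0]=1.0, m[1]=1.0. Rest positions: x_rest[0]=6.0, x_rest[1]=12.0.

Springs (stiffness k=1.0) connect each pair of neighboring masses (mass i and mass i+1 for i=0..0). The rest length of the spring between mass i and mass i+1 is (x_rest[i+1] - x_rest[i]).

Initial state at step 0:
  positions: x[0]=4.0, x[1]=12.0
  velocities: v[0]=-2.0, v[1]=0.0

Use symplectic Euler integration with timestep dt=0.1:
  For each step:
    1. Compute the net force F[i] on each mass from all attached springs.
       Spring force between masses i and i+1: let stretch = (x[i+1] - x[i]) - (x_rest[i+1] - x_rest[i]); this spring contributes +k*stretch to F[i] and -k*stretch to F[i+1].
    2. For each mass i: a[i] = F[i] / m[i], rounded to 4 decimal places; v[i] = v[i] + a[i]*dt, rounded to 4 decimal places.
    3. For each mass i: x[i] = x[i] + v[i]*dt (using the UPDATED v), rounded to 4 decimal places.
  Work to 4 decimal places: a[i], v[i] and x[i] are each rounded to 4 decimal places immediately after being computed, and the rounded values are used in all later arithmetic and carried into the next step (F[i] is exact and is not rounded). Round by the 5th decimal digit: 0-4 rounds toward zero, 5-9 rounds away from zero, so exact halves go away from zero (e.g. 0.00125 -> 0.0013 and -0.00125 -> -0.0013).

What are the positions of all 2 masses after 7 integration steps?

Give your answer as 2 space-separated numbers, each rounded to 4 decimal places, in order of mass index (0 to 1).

Step 0: x=[4.0000 12.0000] v=[-2.0000 0.0000]
Step 1: x=[3.8200 11.9800] v=[-1.8000 -0.2000]
Step 2: x=[3.6616 11.9384] v=[-1.5840 -0.4160]
Step 3: x=[3.5260 11.8740] v=[-1.3563 -0.6437]
Step 4: x=[3.4139 11.7862] v=[-1.1215 -0.8785]
Step 5: x=[3.3255 11.6746] v=[-0.8843 -1.1157]
Step 6: x=[3.2606 11.5395] v=[-0.6494 -1.3506]
Step 7: x=[3.2185 11.3817] v=[-0.4215 -1.5785]

Answer: 3.2185 11.3817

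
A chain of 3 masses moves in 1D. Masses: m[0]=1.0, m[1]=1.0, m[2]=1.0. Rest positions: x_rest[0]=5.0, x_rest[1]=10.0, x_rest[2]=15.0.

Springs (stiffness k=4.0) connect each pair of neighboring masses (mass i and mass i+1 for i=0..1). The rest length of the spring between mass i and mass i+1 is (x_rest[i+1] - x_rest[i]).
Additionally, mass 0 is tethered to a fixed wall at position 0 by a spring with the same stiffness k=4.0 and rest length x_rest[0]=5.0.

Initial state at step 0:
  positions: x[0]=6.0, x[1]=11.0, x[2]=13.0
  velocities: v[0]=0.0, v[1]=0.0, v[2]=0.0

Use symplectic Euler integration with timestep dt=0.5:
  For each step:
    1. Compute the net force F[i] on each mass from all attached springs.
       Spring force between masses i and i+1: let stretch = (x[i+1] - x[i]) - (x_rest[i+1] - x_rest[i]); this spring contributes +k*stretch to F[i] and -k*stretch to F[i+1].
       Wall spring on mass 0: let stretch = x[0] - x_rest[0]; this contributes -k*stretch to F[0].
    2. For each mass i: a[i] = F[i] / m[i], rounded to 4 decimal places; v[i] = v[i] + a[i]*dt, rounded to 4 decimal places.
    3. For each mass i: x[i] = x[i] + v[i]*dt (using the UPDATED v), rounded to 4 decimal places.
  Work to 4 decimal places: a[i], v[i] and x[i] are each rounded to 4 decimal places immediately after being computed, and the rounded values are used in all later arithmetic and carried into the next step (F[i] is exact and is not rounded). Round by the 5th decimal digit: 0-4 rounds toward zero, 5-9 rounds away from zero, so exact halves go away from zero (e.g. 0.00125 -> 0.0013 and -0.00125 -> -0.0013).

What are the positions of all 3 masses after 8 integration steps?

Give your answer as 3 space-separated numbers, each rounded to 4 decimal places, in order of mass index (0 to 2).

Step 0: x=[6.0000 11.0000 13.0000] v=[0.0000 0.0000 0.0000]
Step 1: x=[5.0000 8.0000 16.0000] v=[-2.0000 -6.0000 6.0000]
Step 2: x=[2.0000 10.0000 16.0000] v=[-6.0000 4.0000 0.0000]
Step 3: x=[5.0000 10.0000 15.0000] v=[6.0000 0.0000 -2.0000]
Step 4: x=[8.0000 10.0000 14.0000] v=[6.0000 0.0000 -2.0000]
Step 5: x=[5.0000 12.0000 14.0000] v=[-6.0000 4.0000 0.0000]
Step 6: x=[4.0000 9.0000 17.0000] v=[-2.0000 -6.0000 6.0000]
Step 7: x=[4.0000 9.0000 17.0000] v=[0.0000 0.0000 0.0000]
Step 8: x=[5.0000 12.0000 14.0000] v=[2.0000 6.0000 -6.0000]

Answer: 5.0000 12.0000 14.0000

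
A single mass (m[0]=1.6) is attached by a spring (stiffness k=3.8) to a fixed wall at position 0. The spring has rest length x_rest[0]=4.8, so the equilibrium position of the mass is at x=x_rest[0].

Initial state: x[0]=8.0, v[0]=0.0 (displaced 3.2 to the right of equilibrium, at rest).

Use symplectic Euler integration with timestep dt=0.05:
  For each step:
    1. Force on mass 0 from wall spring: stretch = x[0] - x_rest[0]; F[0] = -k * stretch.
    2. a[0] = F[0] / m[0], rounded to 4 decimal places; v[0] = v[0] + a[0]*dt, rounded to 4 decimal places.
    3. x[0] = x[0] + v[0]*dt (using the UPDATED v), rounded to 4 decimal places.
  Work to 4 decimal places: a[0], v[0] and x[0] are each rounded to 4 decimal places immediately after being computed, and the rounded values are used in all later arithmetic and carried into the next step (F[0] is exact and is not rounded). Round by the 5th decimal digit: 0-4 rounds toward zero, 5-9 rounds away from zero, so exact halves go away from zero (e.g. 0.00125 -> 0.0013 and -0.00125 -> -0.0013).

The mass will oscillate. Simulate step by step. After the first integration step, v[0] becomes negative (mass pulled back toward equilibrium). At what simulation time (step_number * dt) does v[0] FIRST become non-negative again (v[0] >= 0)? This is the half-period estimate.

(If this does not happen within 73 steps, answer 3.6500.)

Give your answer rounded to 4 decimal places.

Answer: 2.0500

Derivation:
Step 0: x=[8.0000] v=[0.0000]
Step 1: x=[7.9810] v=[-0.3800]
Step 2: x=[7.9431] v=[-0.7577]
Step 3: x=[7.8866] v=[-1.1309]
Step 4: x=[7.8117] v=[-1.4974]
Step 5: x=[7.7190] v=[-1.8550]
Step 6: x=[7.6089] v=[-2.2016]
Step 7: x=[7.4821] v=[-2.5352]
Step 8: x=[7.3394] v=[-2.8537]
Step 9: x=[7.1816] v=[-3.1553]
Step 10: x=[7.0097] v=[-3.4381]
Step 11: x=[6.8247] v=[-3.7005]
Step 12: x=[6.6277] v=[-3.9409]
Step 13: x=[6.4198] v=[-4.1579]
Step 14: x=[6.2023] v=[-4.3503]
Step 15: x=[5.9765] v=[-4.5168]
Step 16: x=[5.7437] v=[-4.6565]
Step 17: x=[5.5053] v=[-4.7686]
Step 18: x=[5.2627] v=[-4.8524]
Step 19: x=[5.0173] v=[-4.9073]
Step 20: x=[4.7706] v=[-4.9331]
Step 21: x=[4.5241] v=[-4.9296]
Step 22: x=[4.2793] v=[-4.8968]
Step 23: x=[4.0376] v=[-4.8350]
Step 24: x=[3.8004] v=[-4.7445]
Step 25: x=[3.5691] v=[-4.6258]
Step 26: x=[3.3451] v=[-4.4796]
Step 27: x=[3.1298] v=[-4.3068]
Step 28: x=[2.9244] v=[-4.1085]
Step 29: x=[2.7301] v=[-3.8858]
Step 30: x=[2.5481] v=[-3.6400]
Step 31: x=[2.3795] v=[-3.3726]
Step 32: x=[2.2252] v=[-3.0852]
Step 33: x=[2.0862] v=[-2.7794]
Step 34: x=[1.9633] v=[-2.4571]
Step 35: x=[1.8573] v=[-2.1202]
Step 36: x=[1.7688] v=[-1.7708]
Step 37: x=[1.6983] v=[-1.4108]
Step 38: x=[1.6462] v=[-1.0425]
Step 39: x=[1.6128] v=[-0.6680]
Step 40: x=[1.5983] v=[-0.2895]
Step 41: x=[1.6028] v=[0.0907]
First v>=0 after going negative at step 41, time=2.0500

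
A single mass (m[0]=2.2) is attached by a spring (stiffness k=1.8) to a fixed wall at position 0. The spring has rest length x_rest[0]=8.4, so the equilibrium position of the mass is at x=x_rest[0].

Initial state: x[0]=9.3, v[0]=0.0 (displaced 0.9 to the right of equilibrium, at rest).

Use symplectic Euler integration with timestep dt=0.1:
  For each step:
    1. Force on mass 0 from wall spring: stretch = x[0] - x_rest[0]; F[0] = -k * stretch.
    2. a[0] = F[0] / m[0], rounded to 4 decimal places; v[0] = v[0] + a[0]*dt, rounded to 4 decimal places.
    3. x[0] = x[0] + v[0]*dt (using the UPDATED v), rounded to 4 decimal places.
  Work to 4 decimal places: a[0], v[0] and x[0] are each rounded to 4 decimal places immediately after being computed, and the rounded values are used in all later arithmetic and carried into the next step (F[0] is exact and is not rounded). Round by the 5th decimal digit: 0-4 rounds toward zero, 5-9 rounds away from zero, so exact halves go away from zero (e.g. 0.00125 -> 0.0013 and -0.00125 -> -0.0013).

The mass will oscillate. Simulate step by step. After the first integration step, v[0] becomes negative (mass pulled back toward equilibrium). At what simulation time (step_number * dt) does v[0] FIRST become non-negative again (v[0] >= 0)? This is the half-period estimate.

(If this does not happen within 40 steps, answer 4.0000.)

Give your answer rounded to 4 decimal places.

Step 0: x=[9.3000] v=[0.0000]
Step 1: x=[9.2926] v=[-0.0736]
Step 2: x=[9.2779] v=[-0.1466]
Step 3: x=[9.2561] v=[-0.2184]
Step 4: x=[9.2273] v=[-0.2884]
Step 5: x=[9.1917] v=[-0.3561]
Step 6: x=[9.1496] v=[-0.4209]
Step 7: x=[9.1014] v=[-0.4822]
Step 8: x=[9.0474] v=[-0.5396]
Step 9: x=[8.9881] v=[-0.5926]
Step 10: x=[8.9240] v=[-0.6407]
Step 11: x=[8.8556] v=[-0.6836]
Step 12: x=[8.7835] v=[-0.7209]
Step 13: x=[8.7083] v=[-0.7523]
Step 14: x=[8.6306] v=[-0.7775]
Step 15: x=[8.5510] v=[-0.7964]
Step 16: x=[8.4701] v=[-0.8088]
Step 17: x=[8.3887] v=[-0.8145]
Step 18: x=[8.3073] v=[-0.8136]
Step 19: x=[8.2267] v=[-0.8060]
Step 20: x=[8.1475] v=[-0.7918]
Step 21: x=[8.0704] v=[-0.7711]
Step 22: x=[7.9960] v=[-0.7441]
Step 23: x=[7.9249] v=[-0.7111]
Step 24: x=[7.8577] v=[-0.6722]
Step 25: x=[7.7949] v=[-0.6278]
Step 26: x=[7.7371] v=[-0.5783]
Step 27: x=[7.6847] v=[-0.5241]
Step 28: x=[7.6381] v=[-0.4656]
Step 29: x=[7.5978] v=[-0.4033]
Step 30: x=[7.5640] v=[-0.3377]
Step 31: x=[7.5371] v=[-0.2693]
Step 32: x=[7.5172] v=[-0.1987]
Step 33: x=[7.5046] v=[-0.1265]
Step 34: x=[7.4993] v=[-0.0532]
Step 35: x=[7.5014] v=[0.0205]
First v>=0 after going negative at step 35, time=3.5000

Answer: 3.5000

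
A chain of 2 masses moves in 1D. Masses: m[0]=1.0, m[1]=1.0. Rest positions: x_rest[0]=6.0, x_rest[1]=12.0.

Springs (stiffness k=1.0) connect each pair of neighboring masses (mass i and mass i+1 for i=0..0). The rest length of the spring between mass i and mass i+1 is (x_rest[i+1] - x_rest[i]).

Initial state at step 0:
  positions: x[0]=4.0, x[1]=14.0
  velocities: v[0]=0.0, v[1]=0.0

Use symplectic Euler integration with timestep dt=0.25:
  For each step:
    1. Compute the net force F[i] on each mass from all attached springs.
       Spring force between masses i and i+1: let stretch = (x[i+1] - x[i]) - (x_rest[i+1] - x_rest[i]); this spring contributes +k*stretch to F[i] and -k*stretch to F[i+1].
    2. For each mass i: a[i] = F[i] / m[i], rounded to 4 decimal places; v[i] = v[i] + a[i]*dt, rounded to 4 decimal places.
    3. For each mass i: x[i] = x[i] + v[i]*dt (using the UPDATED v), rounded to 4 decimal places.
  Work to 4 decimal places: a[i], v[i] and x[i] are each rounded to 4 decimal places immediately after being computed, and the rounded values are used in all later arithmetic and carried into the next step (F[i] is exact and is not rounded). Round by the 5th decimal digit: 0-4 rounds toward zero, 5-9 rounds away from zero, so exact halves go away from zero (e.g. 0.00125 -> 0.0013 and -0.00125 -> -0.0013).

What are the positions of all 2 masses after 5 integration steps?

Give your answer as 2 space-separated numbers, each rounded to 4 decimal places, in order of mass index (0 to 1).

Step 0: x=[4.0000 14.0000] v=[0.0000 0.0000]
Step 1: x=[4.2500 13.7500] v=[1.0000 -1.0000]
Step 2: x=[4.7188 13.2813] v=[1.8750 -1.8750]
Step 3: x=[5.3477 12.6524] v=[2.5156 -2.5156]
Step 4: x=[6.0582 11.9420] v=[2.8418 -2.8418]
Step 5: x=[6.7614 11.2388] v=[2.8128 -2.8128]

Answer: 6.7614 11.2388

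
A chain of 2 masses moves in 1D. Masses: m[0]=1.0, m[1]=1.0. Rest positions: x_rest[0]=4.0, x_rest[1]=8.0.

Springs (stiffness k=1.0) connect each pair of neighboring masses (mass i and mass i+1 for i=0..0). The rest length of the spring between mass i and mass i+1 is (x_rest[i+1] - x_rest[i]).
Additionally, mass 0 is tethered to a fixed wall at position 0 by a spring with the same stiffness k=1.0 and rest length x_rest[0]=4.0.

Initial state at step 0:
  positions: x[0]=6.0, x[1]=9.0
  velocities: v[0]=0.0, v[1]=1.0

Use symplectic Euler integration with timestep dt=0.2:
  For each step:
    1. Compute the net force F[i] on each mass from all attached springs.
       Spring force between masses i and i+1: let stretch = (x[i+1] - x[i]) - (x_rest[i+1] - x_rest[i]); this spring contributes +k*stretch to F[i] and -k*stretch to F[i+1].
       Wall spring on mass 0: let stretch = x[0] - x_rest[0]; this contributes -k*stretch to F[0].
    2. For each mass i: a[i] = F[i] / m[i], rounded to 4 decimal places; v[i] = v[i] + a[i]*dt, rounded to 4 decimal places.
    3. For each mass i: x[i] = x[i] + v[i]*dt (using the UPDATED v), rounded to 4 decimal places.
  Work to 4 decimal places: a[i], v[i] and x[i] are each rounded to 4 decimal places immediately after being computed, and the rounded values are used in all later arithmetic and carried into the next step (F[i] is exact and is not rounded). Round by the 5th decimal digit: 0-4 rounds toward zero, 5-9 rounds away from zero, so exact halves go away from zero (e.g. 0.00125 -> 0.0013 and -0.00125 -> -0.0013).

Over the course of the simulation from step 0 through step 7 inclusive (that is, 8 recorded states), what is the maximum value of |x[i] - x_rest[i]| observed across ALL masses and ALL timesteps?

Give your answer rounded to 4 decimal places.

Answer: 2.4750

Derivation:
Step 0: x=[6.0000 9.0000] v=[0.0000 1.0000]
Step 1: x=[5.8800 9.2400] v=[-0.6000 1.2000]
Step 2: x=[5.6592 9.5056] v=[-1.1040 1.3280]
Step 3: x=[5.3659 9.7773] v=[-1.4666 1.3587]
Step 4: x=[5.0344 10.0326] v=[-1.6575 1.2764]
Step 5: x=[4.7015 10.2480] v=[-1.6647 1.0768]
Step 6: x=[4.4024 10.4015] v=[-1.4957 0.7675]
Step 7: x=[4.1671 10.4750] v=[-1.1764 0.3677]
Max displacement = 2.4750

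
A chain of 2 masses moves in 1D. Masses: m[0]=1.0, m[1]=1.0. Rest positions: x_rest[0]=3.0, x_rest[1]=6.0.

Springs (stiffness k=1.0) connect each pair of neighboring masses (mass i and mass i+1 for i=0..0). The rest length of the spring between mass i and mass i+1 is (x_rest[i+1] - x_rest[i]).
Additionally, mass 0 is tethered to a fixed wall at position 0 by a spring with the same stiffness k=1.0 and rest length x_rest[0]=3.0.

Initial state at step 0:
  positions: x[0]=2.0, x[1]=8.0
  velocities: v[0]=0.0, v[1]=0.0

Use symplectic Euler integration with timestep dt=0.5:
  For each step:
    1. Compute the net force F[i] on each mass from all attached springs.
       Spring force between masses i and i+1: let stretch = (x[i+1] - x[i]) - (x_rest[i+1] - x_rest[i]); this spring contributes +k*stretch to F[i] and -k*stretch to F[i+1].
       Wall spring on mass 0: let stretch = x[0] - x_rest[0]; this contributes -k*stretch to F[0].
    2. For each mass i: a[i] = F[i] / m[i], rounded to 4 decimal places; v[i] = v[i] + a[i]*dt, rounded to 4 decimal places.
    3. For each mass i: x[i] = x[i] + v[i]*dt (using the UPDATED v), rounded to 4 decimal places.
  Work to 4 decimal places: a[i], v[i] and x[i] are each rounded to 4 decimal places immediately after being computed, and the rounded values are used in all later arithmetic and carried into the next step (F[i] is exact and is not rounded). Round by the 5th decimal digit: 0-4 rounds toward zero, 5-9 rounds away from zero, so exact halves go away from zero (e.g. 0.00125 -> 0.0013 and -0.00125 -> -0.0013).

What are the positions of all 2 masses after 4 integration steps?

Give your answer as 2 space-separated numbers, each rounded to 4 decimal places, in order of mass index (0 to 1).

Step 0: x=[2.0000 8.0000] v=[0.0000 0.0000]
Step 1: x=[3.0000 7.2500] v=[2.0000 -1.5000]
Step 2: x=[4.3125 6.1875] v=[2.6250 -2.1250]
Step 3: x=[5.0157 5.4063] v=[1.4063 -1.5625]
Step 4: x=[4.5626 5.2774] v=[-0.9063 -0.2578]

Answer: 4.5626 5.2774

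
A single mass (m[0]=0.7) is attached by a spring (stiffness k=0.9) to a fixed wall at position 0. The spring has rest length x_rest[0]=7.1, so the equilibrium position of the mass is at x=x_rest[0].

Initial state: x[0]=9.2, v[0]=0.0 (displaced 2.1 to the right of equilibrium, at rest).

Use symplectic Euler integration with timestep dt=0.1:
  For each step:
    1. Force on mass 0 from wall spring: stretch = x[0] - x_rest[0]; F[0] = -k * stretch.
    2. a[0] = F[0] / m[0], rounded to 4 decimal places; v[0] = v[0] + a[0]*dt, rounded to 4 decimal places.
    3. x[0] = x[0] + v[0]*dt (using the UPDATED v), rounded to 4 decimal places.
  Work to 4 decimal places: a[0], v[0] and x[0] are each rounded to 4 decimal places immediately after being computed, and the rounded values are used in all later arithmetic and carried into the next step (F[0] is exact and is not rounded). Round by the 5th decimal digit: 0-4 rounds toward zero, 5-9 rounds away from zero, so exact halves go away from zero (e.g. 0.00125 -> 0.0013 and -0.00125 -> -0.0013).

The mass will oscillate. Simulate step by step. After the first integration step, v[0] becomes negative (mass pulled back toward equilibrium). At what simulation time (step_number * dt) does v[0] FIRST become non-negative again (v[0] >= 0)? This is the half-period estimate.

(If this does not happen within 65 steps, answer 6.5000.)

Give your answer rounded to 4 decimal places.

Step 0: x=[9.2000] v=[0.0000]
Step 1: x=[9.1730] v=[-0.2700]
Step 2: x=[9.1194] v=[-0.5365]
Step 3: x=[9.0398] v=[-0.7961]
Step 4: x=[8.9353] v=[-1.0455]
Step 5: x=[8.8072] v=[-1.2815]
Step 6: x=[8.6571] v=[-1.5010]
Step 7: x=[8.4870] v=[-1.7012]
Step 8: x=[8.2991] v=[-1.8795]
Step 9: x=[8.0957] v=[-2.0337]
Step 10: x=[7.8795] v=[-2.1617]
Step 11: x=[7.6533] v=[-2.2619]
Step 12: x=[7.4200] v=[-2.3330]
Step 13: x=[7.1826] v=[-2.3741]
Step 14: x=[6.9441] v=[-2.3847]
Step 15: x=[6.7076] v=[-2.3647]
Step 16: x=[6.4762] v=[-2.3143]
Step 17: x=[6.2528] v=[-2.2341]
Step 18: x=[6.0403] v=[-2.1252]
Step 19: x=[5.8414] v=[-1.9890]
Step 20: x=[5.6587] v=[-1.8272]
Step 21: x=[5.4945] v=[-1.6419]
Step 22: x=[5.3510] v=[-1.4355]
Step 23: x=[5.2299] v=[-1.2106]
Step 24: x=[5.1329] v=[-0.9702]
Step 25: x=[5.0612] v=[-0.7173]
Step 26: x=[5.0157] v=[-0.4552]
Step 27: x=[4.9970] v=[-0.1872]
Step 28: x=[5.0053] v=[0.0832]
First v>=0 after going negative at step 28, time=2.8000

Answer: 2.8000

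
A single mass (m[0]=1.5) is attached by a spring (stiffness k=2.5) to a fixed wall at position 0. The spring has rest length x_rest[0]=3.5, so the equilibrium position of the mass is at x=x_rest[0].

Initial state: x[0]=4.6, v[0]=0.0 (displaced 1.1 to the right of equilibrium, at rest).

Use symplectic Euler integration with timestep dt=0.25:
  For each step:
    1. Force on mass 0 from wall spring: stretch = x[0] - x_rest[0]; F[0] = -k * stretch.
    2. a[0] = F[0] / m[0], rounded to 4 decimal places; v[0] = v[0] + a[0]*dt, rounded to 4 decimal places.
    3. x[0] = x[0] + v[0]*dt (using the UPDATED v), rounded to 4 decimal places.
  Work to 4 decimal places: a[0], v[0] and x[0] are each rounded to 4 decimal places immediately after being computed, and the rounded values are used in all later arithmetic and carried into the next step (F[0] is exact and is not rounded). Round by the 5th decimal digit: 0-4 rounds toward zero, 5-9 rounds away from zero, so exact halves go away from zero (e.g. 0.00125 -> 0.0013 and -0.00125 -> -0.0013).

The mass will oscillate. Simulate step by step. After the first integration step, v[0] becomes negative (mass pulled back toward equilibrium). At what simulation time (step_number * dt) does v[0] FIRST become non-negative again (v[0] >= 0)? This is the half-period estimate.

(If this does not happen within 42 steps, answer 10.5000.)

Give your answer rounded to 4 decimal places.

Answer: 2.5000

Derivation:
Step 0: x=[4.6000] v=[0.0000]
Step 1: x=[4.4854] v=[-0.4583]
Step 2: x=[4.2682] v=[-0.8689]
Step 3: x=[3.9710] v=[-1.1890]
Step 4: x=[3.6247] v=[-1.3853]
Step 5: x=[3.2654] v=[-1.4373]
Step 6: x=[2.9305] v=[-1.3396]
Step 7: x=[2.6549] v=[-1.1023]
Step 8: x=[2.4674] v=[-0.7502]
Step 9: x=[2.3874] v=[-0.3200]
Step 10: x=[2.4233] v=[0.1436]
First v>=0 after going negative at step 10, time=2.5000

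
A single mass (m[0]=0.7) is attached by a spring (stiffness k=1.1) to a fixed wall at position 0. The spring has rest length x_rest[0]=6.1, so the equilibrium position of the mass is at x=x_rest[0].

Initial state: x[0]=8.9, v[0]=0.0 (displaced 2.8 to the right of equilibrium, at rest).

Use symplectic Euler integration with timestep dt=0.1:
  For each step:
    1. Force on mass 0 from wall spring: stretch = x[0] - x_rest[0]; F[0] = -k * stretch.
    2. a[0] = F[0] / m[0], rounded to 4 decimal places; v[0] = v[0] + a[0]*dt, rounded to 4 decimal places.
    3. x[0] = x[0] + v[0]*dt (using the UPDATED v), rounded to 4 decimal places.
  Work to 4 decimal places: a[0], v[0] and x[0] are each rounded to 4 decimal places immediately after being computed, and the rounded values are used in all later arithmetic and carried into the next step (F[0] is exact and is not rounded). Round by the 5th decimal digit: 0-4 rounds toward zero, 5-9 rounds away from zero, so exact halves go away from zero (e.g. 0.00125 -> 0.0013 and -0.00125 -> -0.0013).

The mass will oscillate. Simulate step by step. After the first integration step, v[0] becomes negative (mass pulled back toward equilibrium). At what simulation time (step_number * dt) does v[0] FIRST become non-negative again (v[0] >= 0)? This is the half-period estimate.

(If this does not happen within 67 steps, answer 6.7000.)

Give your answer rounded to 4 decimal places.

Answer: 2.6000

Derivation:
Step 0: x=[8.9000] v=[0.0000]
Step 1: x=[8.8560] v=[-0.4400]
Step 2: x=[8.7687] v=[-0.8731]
Step 3: x=[8.6395] v=[-1.2925]
Step 4: x=[8.4703] v=[-1.6916]
Step 5: x=[8.2639] v=[-2.0641]
Step 6: x=[8.0235] v=[-2.4041]
Step 7: x=[7.7529] v=[-2.7064]
Step 8: x=[7.4563] v=[-2.9661]
Step 9: x=[7.1384] v=[-3.1792]
Step 10: x=[6.8042] v=[-3.3424]
Step 11: x=[6.4589] v=[-3.4531]
Step 12: x=[6.1080] v=[-3.5095]
Step 13: x=[5.7569] v=[-3.5108]
Step 14: x=[5.4112] v=[-3.4569]
Step 15: x=[5.0763] v=[-3.3487]
Step 16: x=[4.7575] v=[-3.1878]
Step 17: x=[4.4598] v=[-2.9768]
Step 18: x=[4.1879] v=[-2.7191]
Step 19: x=[3.9460] v=[-2.4186]
Step 20: x=[3.7380] v=[-2.0801]
Step 21: x=[3.5671] v=[-1.7089]
Step 22: x=[3.4360] v=[-1.3109]
Step 23: x=[3.3468] v=[-0.8923]
Step 24: x=[3.3008] v=[-0.4597]
Step 25: x=[3.2988] v=[-0.0198]
Step 26: x=[3.3408] v=[0.4204]
First v>=0 after going negative at step 26, time=2.6000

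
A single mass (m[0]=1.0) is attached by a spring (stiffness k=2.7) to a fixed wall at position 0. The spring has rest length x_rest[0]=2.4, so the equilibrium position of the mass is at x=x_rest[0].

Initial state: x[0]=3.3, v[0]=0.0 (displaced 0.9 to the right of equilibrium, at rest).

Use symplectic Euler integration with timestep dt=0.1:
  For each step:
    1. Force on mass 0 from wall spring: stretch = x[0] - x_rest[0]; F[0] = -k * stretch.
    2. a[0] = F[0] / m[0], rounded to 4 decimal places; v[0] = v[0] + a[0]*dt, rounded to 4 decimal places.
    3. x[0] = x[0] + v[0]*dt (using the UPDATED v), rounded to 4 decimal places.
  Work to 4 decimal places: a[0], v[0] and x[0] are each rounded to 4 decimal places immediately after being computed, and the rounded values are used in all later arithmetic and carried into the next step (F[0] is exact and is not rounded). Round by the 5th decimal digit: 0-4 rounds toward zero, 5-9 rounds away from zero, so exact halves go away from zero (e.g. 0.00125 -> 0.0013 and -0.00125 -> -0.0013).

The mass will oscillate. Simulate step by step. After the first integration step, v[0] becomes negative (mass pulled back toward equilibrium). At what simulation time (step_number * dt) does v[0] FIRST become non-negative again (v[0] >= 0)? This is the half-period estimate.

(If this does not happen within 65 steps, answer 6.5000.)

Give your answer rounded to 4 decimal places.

Step 0: x=[3.3000] v=[0.0000]
Step 1: x=[3.2757] v=[-0.2430]
Step 2: x=[3.2278] v=[-0.4794]
Step 3: x=[3.1575] v=[-0.7029]
Step 4: x=[3.0668] v=[-0.9074]
Step 5: x=[2.9581] v=[-1.0874]
Step 6: x=[2.8343] v=[-1.2381]
Step 7: x=[2.6988] v=[-1.3554]
Step 8: x=[2.5552] v=[-1.4361]
Step 9: x=[2.4074] v=[-1.4780]
Step 10: x=[2.2594] v=[-1.4800]
Step 11: x=[2.1152] v=[-1.4420]
Step 12: x=[1.9787] v=[-1.3651]
Step 13: x=[1.8536] v=[-1.2514]
Step 14: x=[1.7432] v=[-1.1039]
Step 15: x=[1.6505] v=[-0.9266]
Step 16: x=[1.5781] v=[-0.7242]
Step 17: x=[1.5279] v=[-0.5023]
Step 18: x=[1.5012] v=[-0.2668]
Step 19: x=[1.4988] v=[-0.0241]
Step 20: x=[1.5207] v=[0.2192]
First v>=0 after going negative at step 20, time=2.0000

Answer: 2.0000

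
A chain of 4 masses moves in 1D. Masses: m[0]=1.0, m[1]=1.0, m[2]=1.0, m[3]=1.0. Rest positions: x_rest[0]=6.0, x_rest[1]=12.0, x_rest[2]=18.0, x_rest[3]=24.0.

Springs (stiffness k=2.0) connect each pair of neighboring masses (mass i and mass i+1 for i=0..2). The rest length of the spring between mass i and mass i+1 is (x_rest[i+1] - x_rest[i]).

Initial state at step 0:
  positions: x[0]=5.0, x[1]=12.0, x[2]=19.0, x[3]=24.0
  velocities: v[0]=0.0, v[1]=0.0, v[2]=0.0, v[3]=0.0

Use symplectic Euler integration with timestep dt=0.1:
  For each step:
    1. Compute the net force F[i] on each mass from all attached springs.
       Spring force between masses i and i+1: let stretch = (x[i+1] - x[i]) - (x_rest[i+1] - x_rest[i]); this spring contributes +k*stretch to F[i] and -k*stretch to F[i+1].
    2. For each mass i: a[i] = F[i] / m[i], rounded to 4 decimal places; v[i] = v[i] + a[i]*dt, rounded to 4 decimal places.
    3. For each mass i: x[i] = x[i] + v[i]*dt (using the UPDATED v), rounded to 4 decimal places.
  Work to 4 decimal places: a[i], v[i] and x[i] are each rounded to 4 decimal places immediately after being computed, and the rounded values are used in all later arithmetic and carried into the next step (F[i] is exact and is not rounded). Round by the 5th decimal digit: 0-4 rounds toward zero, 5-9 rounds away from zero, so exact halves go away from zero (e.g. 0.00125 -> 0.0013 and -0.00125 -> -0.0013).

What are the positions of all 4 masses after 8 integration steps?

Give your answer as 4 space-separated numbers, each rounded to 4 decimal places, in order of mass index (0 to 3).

Answer: 5.6364 11.9363 17.9315 24.4959

Derivation:
Step 0: x=[5.0000 12.0000 19.0000 24.0000] v=[0.0000 0.0000 0.0000 0.0000]
Step 1: x=[5.0200 12.0000 18.9600 24.0200] v=[0.2000 0.0000 -0.4000 0.2000]
Step 2: x=[5.0596 11.9996 18.8820 24.0588] v=[0.3960 -0.0040 -0.7800 0.3880]
Step 3: x=[5.1180 11.9981 18.7699 24.1141] v=[0.5840 -0.0155 -1.1211 0.5526]
Step 4: x=[5.1940 11.9944 18.6292 24.1825] v=[0.7600 -0.0372 -1.4066 0.6838]
Step 5: x=[5.2860 11.9874 18.4669 24.2598] v=[0.9201 -0.0703 -1.6229 0.7731]
Step 6: x=[5.3920 11.9759 18.2909 24.3413] v=[1.0604 -0.1147 -1.7602 0.8145]
Step 7: x=[5.5097 11.9591 18.1096 24.4217] v=[1.1772 -0.1685 -1.8131 0.8044]
Step 8: x=[5.6364 11.9363 17.9315 24.4959] v=[1.2671 -0.2283 -1.7808 0.7420]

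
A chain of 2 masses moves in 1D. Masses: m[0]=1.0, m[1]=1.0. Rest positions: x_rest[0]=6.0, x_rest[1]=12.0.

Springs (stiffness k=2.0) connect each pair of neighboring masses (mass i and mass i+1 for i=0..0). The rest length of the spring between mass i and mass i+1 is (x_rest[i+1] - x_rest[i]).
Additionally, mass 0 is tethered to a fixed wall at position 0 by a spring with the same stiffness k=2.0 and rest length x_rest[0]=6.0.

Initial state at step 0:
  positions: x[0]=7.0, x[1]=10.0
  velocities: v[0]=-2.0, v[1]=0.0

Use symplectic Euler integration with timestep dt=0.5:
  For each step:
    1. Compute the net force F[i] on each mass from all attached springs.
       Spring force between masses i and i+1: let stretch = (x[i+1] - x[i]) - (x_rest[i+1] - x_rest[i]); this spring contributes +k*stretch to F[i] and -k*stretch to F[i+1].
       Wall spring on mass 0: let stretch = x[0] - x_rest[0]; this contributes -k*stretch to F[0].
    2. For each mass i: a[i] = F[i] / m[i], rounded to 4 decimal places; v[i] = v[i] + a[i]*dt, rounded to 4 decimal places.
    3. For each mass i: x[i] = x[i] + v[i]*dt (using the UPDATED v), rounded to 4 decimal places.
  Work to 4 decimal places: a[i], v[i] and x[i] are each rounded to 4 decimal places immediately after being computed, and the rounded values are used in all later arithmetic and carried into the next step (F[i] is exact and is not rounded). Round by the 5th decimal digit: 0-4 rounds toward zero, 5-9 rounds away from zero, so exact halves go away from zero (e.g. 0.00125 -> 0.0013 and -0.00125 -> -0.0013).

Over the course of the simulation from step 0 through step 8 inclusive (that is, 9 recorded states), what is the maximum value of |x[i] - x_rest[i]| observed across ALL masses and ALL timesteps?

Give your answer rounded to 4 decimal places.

Step 0: x=[7.0000 10.0000] v=[-2.0000 0.0000]
Step 1: x=[4.0000 11.5000] v=[-6.0000 3.0000]
Step 2: x=[2.7500 12.2500] v=[-2.5000 1.5000]
Step 3: x=[4.8750 11.2500] v=[4.2500 -2.0000]
Step 4: x=[7.7500 10.0625] v=[5.7500 -2.3750]
Step 5: x=[7.9063 10.7188] v=[0.3125 1.3125]
Step 6: x=[5.5157 12.9688] v=[-4.7813 4.5000]
Step 7: x=[4.0938 14.4923] v=[-2.8439 3.0469]
Step 8: x=[5.8242 13.8165] v=[3.4608 -1.3516]
Max displacement = 3.2500

Answer: 3.2500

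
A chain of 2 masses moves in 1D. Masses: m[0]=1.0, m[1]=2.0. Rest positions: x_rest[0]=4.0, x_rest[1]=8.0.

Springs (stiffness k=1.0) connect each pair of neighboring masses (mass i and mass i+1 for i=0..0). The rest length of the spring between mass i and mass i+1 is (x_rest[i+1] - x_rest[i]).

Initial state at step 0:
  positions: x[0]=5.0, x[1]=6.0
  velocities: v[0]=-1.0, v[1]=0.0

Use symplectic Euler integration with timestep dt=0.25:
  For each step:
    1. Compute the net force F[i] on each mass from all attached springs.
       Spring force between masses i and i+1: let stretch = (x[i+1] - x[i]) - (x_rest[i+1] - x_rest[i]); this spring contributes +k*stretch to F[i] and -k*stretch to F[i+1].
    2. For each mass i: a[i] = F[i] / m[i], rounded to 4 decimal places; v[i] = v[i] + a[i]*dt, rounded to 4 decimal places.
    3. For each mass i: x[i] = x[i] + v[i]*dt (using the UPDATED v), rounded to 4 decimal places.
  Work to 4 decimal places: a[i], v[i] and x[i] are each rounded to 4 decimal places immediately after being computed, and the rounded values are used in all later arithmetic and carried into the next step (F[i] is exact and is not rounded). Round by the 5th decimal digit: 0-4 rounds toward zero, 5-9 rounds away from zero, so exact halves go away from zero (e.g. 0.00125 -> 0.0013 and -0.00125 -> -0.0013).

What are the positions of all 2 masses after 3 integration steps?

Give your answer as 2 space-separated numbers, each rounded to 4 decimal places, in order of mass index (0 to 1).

Answer: 3.2723 6.4889

Derivation:
Step 0: x=[5.0000 6.0000] v=[-1.0000 0.0000]
Step 1: x=[4.5625 6.0938] v=[-1.7500 0.3750]
Step 2: x=[3.9707 6.2647] v=[-2.3672 0.6836]
Step 3: x=[3.2723 6.4889] v=[-2.7937 0.8969]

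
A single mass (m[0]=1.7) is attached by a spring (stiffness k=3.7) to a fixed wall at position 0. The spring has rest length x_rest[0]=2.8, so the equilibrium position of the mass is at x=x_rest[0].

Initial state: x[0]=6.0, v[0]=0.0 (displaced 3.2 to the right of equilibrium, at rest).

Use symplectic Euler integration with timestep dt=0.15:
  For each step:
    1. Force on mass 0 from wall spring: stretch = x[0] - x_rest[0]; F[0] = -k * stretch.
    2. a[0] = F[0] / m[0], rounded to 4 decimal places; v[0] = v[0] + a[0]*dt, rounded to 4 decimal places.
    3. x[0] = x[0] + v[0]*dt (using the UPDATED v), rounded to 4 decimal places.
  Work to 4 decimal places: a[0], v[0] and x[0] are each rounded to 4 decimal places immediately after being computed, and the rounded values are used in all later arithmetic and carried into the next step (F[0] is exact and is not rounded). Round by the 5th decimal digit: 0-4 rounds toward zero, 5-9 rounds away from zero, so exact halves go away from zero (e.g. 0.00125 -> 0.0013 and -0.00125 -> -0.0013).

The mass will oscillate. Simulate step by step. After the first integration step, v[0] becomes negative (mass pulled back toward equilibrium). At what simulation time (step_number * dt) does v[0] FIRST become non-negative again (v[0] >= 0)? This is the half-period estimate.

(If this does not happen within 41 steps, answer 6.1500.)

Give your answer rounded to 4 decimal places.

Answer: 2.2500

Derivation:
Step 0: x=[6.0000] v=[0.0000]
Step 1: x=[5.8433] v=[-1.0447]
Step 2: x=[5.5376] v=[-2.0383]
Step 3: x=[5.0978] v=[-2.9320]
Step 4: x=[4.5455] v=[-3.6822]
Step 5: x=[3.9077] v=[-4.2521]
Step 6: x=[3.2156] v=[-4.6137]
Step 7: x=[2.5032] v=[-4.7494]
Step 8: x=[1.8053] v=[-4.6525]
Step 9: x=[1.1561] v=[-4.3278]
Step 10: x=[0.5874] v=[-3.7911]
Step 11: x=[0.1271] v=[-3.0687]
Step 12: x=[-0.2023] v=[-2.1961]
Step 13: x=[-0.3847] v=[-1.2159]
Step 14: x=[-0.4111] v=[-0.1762]
Step 15: x=[-0.2803] v=[0.8721]
First v>=0 after going negative at step 15, time=2.2500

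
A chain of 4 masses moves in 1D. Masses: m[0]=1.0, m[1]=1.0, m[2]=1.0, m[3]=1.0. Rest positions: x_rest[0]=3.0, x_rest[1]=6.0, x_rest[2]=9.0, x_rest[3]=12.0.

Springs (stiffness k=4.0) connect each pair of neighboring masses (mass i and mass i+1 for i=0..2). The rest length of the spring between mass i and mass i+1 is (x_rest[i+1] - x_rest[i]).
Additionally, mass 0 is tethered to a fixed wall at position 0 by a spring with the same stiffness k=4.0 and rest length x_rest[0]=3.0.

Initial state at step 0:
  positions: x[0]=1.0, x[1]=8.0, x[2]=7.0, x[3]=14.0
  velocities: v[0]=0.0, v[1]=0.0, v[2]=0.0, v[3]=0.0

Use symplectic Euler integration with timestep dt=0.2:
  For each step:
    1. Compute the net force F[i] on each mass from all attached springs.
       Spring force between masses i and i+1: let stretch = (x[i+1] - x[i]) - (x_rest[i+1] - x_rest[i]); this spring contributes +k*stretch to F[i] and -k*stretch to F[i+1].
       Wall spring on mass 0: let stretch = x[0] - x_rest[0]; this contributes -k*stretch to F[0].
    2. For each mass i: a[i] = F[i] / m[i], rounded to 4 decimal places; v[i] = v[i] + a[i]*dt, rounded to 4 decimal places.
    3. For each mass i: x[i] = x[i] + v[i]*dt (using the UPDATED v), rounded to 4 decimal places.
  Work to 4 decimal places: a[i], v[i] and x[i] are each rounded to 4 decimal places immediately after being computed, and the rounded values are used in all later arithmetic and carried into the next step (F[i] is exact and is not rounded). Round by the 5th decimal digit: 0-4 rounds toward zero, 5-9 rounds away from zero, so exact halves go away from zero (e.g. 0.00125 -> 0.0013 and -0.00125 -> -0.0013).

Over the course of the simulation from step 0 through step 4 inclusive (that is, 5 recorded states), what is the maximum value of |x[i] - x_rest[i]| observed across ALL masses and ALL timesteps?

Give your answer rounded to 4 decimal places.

Step 0: x=[1.0000 8.0000 7.0000 14.0000] v=[0.0000 0.0000 0.0000 0.0000]
Step 1: x=[1.9600 6.7200 8.2800 13.3600] v=[4.8000 -6.4000 6.4000 -3.2000]
Step 2: x=[3.3680 4.9280 10.1232 12.3872] v=[7.0400 -8.9600 9.2160 -4.8640]
Step 3: x=[4.4867 3.7176 11.4974 11.5322] v=[5.5936 -6.0518 6.8710 -4.2752]
Step 4: x=[4.7645 3.8751 11.6324 11.1516] v=[1.3890 0.7873 0.6750 -1.9030]
Max displacement = 2.6324

Answer: 2.6324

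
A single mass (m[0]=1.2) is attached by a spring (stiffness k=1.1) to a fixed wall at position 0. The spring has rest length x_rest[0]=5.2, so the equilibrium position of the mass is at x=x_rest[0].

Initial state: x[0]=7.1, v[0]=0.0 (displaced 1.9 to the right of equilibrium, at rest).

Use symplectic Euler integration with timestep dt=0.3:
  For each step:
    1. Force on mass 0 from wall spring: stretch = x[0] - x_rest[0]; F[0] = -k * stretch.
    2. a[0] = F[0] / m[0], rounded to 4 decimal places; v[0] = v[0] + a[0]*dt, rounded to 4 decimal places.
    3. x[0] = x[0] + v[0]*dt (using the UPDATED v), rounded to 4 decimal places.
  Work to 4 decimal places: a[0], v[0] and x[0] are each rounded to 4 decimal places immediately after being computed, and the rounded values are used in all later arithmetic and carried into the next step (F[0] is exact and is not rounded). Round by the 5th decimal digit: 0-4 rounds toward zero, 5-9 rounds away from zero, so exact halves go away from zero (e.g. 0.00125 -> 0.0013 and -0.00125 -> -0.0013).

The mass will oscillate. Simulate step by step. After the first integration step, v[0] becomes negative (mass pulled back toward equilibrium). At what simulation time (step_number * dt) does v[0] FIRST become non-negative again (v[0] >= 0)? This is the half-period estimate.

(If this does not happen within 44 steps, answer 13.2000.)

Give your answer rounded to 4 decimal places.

Step 0: x=[7.1000] v=[0.0000]
Step 1: x=[6.9433] v=[-0.5225]
Step 2: x=[6.6427] v=[-1.0019]
Step 3: x=[6.2231] v=[-1.3987]
Step 4: x=[5.7191] v=[-1.6800]
Step 5: x=[5.1723] v=[-1.8227]
Step 6: x=[4.6278] v=[-1.8151]
Step 7: x=[4.1305] v=[-1.6578]
Step 8: x=[3.7214] v=[-1.3637]
Step 9: x=[3.4343] v=[-0.9571]
Step 10: x=[3.2929] v=[-0.4715]
Step 11: x=[3.3088] v=[0.0530]
First v>=0 after going negative at step 11, time=3.3000

Answer: 3.3000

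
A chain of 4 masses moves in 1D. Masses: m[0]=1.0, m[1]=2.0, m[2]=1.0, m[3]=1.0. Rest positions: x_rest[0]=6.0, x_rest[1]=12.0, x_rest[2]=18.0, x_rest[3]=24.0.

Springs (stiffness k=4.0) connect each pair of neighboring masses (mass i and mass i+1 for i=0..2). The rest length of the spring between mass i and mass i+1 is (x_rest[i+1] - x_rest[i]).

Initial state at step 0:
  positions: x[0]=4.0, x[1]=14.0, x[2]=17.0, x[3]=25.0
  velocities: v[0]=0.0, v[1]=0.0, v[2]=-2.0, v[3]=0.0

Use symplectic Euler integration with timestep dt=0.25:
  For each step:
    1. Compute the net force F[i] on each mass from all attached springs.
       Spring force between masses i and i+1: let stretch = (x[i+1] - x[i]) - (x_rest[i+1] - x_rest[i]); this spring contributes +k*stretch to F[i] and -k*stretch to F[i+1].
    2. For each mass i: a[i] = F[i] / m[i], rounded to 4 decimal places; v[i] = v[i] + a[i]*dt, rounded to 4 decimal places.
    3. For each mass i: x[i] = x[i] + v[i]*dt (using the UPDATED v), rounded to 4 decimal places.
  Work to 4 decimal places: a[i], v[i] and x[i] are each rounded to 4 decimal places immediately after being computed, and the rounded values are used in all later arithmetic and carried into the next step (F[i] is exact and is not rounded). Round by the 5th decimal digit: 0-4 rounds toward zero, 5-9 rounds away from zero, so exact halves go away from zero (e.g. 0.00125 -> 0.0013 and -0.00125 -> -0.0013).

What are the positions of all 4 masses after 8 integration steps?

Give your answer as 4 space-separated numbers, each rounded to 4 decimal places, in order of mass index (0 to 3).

Answer: 4.2994 12.9632 16.5717 23.2031

Derivation:
Step 0: x=[4.0000 14.0000 17.0000 25.0000] v=[0.0000 0.0000 -2.0000 0.0000]
Step 1: x=[5.0000 13.1250 17.7500 24.5000] v=[4.0000 -3.5000 3.0000 -2.0000]
Step 2: x=[6.5313 11.8125 19.0313 23.8125] v=[6.1250 -5.2500 5.1250 -2.7500]
Step 3: x=[7.8829 10.7422 19.7032 23.4297] v=[5.4062 -4.2812 2.6874 -1.5312]
Step 4: x=[8.4493 10.4346 19.0664 23.6153] v=[2.2655 -1.2304 -2.5471 0.7423]
Step 5: x=[8.0120 10.9578 17.4089 24.1637] v=[-1.7492 2.0929 -6.6300 2.1934]
Step 6: x=[6.8112 11.9192 15.8273 24.5234] v=[-4.8034 3.8456 -6.3263 1.4386]
Step 7: x=[5.3874 12.7306 15.4427 24.2090] v=[-5.6954 3.2457 -1.5383 -1.2575]
Step 8: x=[4.2994 12.9632 16.5717 23.2031] v=[-4.3522 0.9302 4.5159 -4.0238]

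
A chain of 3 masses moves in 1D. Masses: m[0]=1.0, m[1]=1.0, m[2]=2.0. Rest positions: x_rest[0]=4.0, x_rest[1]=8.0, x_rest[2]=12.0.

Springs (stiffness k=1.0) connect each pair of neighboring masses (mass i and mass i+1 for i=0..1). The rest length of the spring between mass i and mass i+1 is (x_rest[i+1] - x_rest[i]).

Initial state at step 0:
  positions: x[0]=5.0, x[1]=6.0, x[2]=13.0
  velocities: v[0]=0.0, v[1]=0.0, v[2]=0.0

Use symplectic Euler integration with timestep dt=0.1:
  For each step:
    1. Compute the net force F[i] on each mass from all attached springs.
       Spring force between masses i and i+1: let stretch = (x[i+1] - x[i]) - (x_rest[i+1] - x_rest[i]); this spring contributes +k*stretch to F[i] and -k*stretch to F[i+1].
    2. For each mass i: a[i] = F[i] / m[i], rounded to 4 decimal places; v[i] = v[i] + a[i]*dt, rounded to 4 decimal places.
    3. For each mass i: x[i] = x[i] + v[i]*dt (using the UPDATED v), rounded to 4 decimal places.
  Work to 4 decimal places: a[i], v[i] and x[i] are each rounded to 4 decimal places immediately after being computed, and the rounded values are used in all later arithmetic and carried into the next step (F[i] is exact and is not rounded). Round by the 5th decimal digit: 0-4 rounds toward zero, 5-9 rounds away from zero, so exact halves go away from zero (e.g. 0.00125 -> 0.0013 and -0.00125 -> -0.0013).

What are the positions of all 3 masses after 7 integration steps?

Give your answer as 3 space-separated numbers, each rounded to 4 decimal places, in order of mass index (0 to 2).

Step 0: x=[5.0000 6.0000 13.0000] v=[0.0000 0.0000 0.0000]
Step 1: x=[4.9700 6.0600 12.9850] v=[-0.3000 0.6000 -0.1500]
Step 2: x=[4.9109 6.1784 12.9554] v=[-0.5910 1.1835 -0.2963]
Step 3: x=[4.8245 6.3519 12.9119] v=[-0.8643 1.7345 -0.4352]
Step 4: x=[4.7133 6.5757 12.8556] v=[-1.1116 2.2378 -0.5632]
Step 5: x=[4.5808 6.8437 12.7879] v=[-1.3254 2.6796 -0.6772]
Step 6: x=[4.4309 7.1485 12.7105] v=[-1.4991 3.0477 -0.7744]
Step 7: x=[4.2682 7.4817 12.6253] v=[-1.6273 3.3321 -0.8525]

Answer: 4.2682 7.4817 12.6253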